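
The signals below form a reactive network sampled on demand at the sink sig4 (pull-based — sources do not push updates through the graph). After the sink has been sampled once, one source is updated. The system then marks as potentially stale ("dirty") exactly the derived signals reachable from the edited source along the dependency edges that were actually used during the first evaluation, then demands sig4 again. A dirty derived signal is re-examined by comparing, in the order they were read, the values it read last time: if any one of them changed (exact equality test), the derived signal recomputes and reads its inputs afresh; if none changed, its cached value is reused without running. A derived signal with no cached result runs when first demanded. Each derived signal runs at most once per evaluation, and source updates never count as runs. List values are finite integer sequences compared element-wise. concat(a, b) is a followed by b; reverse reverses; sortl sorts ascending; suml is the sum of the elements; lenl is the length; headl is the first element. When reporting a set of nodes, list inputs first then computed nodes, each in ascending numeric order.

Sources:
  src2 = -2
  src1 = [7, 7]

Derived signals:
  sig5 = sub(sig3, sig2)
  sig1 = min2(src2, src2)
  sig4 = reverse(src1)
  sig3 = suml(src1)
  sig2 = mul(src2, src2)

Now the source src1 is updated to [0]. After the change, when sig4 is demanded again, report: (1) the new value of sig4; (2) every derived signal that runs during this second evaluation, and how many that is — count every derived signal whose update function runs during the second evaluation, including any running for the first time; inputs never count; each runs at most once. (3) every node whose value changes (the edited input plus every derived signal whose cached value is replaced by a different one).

Initial pass — values computed on the first demand:
  sig4 = reverse([7, 7]) = [7, 7]

Second demand — change propagation:
  sig4: re-runs because src1 [7, 7]->[0]; new result [0].

sig4 now evaluates to [0].
Run set: sig4 (1 run).
Changed values: src1, sig4.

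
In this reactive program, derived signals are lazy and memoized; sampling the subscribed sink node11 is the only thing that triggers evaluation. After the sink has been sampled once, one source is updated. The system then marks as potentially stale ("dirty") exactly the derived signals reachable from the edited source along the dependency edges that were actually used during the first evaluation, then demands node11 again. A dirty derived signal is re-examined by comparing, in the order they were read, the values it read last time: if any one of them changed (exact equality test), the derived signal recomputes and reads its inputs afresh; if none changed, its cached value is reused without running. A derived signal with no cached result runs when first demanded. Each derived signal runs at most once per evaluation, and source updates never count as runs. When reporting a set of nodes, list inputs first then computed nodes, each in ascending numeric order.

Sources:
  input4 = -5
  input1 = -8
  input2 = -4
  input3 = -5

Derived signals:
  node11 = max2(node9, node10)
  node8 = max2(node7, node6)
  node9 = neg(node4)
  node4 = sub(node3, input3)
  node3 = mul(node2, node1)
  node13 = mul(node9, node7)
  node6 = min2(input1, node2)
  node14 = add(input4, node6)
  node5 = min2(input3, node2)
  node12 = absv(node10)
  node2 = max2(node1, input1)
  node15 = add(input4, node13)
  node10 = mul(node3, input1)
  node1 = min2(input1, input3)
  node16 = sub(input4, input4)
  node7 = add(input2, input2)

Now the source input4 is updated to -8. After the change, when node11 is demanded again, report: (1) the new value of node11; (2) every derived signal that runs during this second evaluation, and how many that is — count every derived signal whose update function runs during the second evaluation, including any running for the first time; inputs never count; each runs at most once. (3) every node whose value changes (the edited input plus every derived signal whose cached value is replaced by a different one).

First demand of the output computes:
  node1 = min2(-8, -5) = -8
  node2 = max2(-8, -8) = -8
  node3 = mul(-8, -8) = 64
  node4 = sub(64, -5) = 69
  node9 = neg(69) = -69
  node10 = mul(64, -8) = -512
  node11 = max2(-69, -512) = -69

After the edit, cleaning proceeds:
  input4 only reaches undemanded nodes; the second demand re-runs nothing.

Note the shortcut — input4 feeds only undemanded nodes, so no recomputation happens.

Demanding node11 again yields -69.
0 derived signals run: none.
The nodes whose values change: input4.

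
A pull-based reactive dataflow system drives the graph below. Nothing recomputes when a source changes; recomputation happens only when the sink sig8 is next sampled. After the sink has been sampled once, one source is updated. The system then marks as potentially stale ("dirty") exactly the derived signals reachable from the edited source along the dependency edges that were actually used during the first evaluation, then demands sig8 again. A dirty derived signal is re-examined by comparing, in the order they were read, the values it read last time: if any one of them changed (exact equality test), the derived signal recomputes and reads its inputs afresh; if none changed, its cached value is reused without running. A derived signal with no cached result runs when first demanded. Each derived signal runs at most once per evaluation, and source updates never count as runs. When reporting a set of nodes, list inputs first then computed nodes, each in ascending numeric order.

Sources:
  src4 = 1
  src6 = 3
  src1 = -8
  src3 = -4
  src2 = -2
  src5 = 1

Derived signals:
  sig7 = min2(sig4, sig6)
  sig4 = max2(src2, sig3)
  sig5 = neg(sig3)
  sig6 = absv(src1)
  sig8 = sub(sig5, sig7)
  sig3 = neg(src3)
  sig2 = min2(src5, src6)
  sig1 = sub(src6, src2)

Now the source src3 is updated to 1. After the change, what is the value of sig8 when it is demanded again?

First evaluation (everything demanded from the output):
  sig3 = neg(-4) = 4
  sig4 = max2(-2, 4) = 4
  sig5 = neg(4) = -4
  sig6 = absv(-8) = 8
  sig7 = min2(4, 8) = 4
  sig8 = sub(-4, 4) = -8

Propagation after the edit:
  sig3: runs — src3 -4->1; result -1.
  sig4: runs — sig3 4->-1; result -1.
  sig5: runs — sig3 4->-1; result 1.
  sig7: runs — sig4 4->-1; result -1.
  sig8: runs — sig5 -4->1; sig7 4->-1; result 2.

New value of sig8: 2.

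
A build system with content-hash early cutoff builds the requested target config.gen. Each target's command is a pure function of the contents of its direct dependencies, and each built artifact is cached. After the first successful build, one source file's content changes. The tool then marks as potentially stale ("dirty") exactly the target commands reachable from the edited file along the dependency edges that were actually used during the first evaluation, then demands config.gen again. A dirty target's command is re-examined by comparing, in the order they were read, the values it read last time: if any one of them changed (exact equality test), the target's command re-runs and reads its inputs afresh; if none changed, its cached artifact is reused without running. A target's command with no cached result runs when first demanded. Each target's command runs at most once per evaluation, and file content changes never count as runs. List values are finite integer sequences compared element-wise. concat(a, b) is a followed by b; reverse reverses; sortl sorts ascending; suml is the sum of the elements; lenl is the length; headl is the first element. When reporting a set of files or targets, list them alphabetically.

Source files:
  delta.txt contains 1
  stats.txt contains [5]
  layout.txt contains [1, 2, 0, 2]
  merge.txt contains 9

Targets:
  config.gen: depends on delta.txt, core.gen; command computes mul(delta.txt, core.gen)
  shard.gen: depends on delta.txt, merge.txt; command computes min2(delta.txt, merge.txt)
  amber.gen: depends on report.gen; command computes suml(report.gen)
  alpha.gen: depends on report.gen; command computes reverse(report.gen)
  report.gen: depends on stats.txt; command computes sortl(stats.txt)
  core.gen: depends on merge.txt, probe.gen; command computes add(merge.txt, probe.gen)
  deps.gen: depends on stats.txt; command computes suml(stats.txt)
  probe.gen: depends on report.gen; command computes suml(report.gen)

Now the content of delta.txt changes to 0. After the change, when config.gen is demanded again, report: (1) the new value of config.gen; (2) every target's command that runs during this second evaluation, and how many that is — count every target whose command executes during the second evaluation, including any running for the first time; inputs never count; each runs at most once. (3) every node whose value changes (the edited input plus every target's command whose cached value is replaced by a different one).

New value of config.gen: 0.
Target commands that run: config.gen — 1 in total.
Values that change: config.gen, delta.txt.

First evaluation (everything demanded from the output):
  report.gen = sortl([5]) = [5]
  probe.gen = suml([5]) = 5
  core.gen = add(9, 5) = 14
  config.gen = mul(1, 14) = 14

Propagation after the edit:
  config.gen: runs — delta.txt 1->0; result 0.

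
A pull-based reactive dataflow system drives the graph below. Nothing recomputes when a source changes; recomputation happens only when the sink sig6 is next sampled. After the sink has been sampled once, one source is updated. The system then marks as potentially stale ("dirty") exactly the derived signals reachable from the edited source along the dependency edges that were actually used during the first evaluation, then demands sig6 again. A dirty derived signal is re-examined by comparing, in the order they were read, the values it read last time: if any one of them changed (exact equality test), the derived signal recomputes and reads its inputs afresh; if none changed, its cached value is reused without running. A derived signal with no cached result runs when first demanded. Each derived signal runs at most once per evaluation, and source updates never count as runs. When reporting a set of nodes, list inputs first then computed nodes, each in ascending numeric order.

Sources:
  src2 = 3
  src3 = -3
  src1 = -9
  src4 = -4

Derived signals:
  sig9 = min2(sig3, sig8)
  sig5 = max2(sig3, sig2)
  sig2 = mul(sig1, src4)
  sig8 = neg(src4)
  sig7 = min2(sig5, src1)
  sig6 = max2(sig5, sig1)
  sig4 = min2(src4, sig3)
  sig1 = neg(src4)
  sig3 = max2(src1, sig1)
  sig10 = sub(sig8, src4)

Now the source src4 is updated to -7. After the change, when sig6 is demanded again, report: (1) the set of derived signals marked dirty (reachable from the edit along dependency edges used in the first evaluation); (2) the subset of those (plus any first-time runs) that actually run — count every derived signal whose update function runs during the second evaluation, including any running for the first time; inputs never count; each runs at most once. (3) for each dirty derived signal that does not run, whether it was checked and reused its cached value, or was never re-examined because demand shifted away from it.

Marked dirty: sig1, sig2, sig3, sig5, sig6.
Derived signals that run: sig1, sig2, sig3, sig5, sig6 — 5 in total.
Every dirty derived signal ran.

First evaluation (everything demanded from the output):
  sig1 = neg(-4) = 4
  sig2 = mul(4, -4) = -16
  sig3 = max2(-9, 4) = 4
  sig5 = max2(4, -16) = 4
  sig6 = max2(4, 4) = 4

Propagation after the edit:
  sig1: runs — src4 -4->-7; result 7.
  sig2: runs — sig1 4->7; src4 -4->-7; result -49.
  sig3: runs — sig1 4->7; result 7.
  sig5: runs — sig3 4->7; sig2 -16->-49; result 7.
  sig6: runs — sig5 4->7; sig1 4->7; result 7.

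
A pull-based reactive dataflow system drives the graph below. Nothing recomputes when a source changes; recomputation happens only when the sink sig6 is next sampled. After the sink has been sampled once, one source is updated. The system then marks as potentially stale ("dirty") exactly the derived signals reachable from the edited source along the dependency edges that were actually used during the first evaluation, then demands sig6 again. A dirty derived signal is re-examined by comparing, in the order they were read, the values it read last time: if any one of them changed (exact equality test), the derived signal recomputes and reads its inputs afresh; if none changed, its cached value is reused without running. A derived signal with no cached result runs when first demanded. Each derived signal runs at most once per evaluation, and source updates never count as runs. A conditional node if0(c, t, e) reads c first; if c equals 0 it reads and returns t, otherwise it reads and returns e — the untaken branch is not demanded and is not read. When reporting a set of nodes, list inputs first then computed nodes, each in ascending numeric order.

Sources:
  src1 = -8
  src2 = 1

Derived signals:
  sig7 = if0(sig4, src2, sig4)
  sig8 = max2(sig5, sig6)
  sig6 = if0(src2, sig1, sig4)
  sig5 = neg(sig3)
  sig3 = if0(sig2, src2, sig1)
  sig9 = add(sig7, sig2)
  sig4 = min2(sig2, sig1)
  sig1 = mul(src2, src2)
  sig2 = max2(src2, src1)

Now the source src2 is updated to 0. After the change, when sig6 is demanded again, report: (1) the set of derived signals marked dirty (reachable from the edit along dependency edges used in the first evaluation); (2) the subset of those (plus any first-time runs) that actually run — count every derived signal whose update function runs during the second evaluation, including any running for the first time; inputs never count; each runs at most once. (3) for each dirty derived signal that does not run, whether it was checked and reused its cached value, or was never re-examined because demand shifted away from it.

Marked dirty: sig1, sig2, sig4, sig6.
Derived signals that run: sig1, sig6 — 2 in total.
Never re-examined (demand shifted away): sig2, sig4.
Key observation: a condition flipped, so demand moved to the other branch — sig2, sig4 are never re-examined.

First evaluation (everything demanded from the output):
  sig1 = mul(1, 1) = 1
  sig2 = max2(1, -8) = 1
  sig4 = min2(1, 1) = 1
  sig6 = if0(src2=1 -> else branch sig4) = 1

Propagation after the edit:
  sig1: runs — src2 1->0; src2 1->0; result 0.
  sig2: marked dirty but never re-examined — demand shifted away from it.
  sig4: marked dirty but never re-examined — demand shifted away from it.
  sig6: runs — src2 1->0; result 0.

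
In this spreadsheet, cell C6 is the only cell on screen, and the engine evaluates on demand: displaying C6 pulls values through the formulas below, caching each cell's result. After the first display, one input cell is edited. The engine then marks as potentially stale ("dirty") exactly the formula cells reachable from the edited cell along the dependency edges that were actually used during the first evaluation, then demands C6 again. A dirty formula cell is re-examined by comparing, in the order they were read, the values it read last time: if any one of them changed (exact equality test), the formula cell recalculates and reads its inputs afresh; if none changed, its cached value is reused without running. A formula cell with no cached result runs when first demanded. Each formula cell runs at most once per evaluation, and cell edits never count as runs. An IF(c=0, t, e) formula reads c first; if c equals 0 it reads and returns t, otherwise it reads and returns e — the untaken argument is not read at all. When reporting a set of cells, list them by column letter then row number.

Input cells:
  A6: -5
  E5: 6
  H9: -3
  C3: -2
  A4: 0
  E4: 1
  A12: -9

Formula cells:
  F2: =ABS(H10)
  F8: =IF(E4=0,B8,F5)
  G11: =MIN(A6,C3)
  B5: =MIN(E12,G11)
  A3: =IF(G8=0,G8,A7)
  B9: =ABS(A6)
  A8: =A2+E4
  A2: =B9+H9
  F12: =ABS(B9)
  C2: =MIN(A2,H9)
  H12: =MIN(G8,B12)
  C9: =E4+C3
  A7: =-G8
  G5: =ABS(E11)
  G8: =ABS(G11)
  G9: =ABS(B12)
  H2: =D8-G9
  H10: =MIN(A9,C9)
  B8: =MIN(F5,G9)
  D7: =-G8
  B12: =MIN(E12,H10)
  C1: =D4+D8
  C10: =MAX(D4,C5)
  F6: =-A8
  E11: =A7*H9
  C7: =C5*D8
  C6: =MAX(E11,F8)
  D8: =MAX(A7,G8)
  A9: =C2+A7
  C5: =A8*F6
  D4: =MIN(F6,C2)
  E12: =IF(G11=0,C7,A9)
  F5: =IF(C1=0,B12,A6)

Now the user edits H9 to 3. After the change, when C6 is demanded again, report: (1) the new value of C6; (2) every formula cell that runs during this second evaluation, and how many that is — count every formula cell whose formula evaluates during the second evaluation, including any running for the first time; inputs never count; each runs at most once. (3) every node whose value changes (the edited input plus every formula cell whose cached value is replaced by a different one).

Initial pass — values computed on the first demand:
  B9 = ABS(-5) = 5
  A2 = 5 + -3 = 2
  A8 = 2 + 1 = 3
  C2 = MIN(2, -3) = -3
  F6 = -(3) = -3
  D4 = MIN(-3, -3) = -3
  G11 = MIN(-5, -2) = -5
  G8 = ABS(-5) = 5
  A7 = -(5) = -5
  D8 = MAX(-5, 5) = 5
  C1 = -3 + 5 = 2
  E11 = -5 * -3 = 15
  F5 = IF(C1=0: C1=2 -> else branch A6) = -5
  F8 = IF(E4=0: E4=1 -> else branch F5) = -5
  C6 = MAX(15, -5) = 15

Second demand — change propagation:
  A2: re-runs because H9 -3->3; new result 8.
  A8: re-runs because A2 2->8; new result 9.
  C2: re-runs because A2 2->8; H9 -3->3; new result 3.
  E11: re-runs because H9 -3->3; new result -15.
  F6: re-runs because A8 3->9; new result -9.
  D4: re-runs because F6 -3->-9; C2 -3->3; new result -9.
  C1: re-runs because D4 -3->-9; new result -4.
  F5: re-runs because C1 2->-4; new result -5 (unchanged).
  F8: re-examined; everything it read last time is the same (E4 unchanged, F5 unchanged) — cache -5 kept, no run.
  C6: re-runs because E11 15->-15; new result -5.

The important point: at F8 every value read last time is unchanged, so the dirty flag clears without a run.

C6 now evaluates to -5.
Run set: A2, A8, C1, C2, C6, D4, E11, F5, F6 (9 run).
Changed values: A2, A8, C1, C2, C6, D4, E11, F6, H9.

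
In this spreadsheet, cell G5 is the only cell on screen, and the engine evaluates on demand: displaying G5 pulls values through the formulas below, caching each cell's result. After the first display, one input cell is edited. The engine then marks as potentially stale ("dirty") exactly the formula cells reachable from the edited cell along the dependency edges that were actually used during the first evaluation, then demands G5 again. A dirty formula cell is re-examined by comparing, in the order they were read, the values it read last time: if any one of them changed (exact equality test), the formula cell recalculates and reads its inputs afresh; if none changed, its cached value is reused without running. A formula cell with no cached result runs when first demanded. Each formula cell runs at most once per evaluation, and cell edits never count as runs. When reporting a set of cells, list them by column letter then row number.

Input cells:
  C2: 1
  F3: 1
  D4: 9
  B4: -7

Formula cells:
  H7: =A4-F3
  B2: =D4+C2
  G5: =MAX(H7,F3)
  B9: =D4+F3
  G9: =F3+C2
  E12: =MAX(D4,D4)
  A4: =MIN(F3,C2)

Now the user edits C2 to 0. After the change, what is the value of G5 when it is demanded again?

G5 now evaluates to 1.

Initial pass — values computed on the first demand:
  A4 = MIN(1, 1) = 1
  H7 = 1 - 1 = 0
  G5 = MAX(0, 1) = 1

Second demand — change propagation:
  A4: re-runs because C2 1->0; new result 0.
  H7: re-runs because A4 1->0; new result -1.
  G5: re-runs because H7 0->-1; new result 1 (unchanged).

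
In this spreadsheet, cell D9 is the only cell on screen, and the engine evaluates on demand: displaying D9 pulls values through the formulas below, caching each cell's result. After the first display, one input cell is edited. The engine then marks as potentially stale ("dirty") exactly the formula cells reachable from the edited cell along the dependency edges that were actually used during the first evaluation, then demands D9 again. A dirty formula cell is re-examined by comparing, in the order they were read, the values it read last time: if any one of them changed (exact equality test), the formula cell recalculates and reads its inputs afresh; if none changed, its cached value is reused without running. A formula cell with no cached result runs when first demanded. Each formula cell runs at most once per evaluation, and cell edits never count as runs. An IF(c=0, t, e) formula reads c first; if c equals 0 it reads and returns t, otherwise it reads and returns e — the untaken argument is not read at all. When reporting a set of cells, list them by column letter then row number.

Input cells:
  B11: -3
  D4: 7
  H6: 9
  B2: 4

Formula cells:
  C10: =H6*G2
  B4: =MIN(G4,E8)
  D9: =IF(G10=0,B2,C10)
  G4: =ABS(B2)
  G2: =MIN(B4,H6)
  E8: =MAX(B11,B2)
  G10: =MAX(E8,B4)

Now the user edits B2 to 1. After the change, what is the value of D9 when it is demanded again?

D9 now evaluates to 9.

Initial pass — values computed on the first demand:
  E8 = MAX(-3, 4) = 4
  G4 = ABS(4) = 4
  B4 = MIN(4, 4) = 4
  G2 = MIN(4, 9) = 4
  C10 = 9 * 4 = 36
  G10 = MAX(4, 4) = 4
  D9 = IF(G10=0: G10=4 -> else branch C10) = 36

Second demand — change propagation:
  E8: re-runs because B2 4->1; new result 1.
  G4: re-runs because B2 4->1; new result 1.
  B4: re-runs because G4 4->1; E8 4->1; new result 1.
  G2: re-runs because B4 4->1; new result 1.
  C10: re-runs because G2 4->1; new result 9.
  G10: re-runs because E8 4->1; B4 4->1; new result 1.
  D9: re-runs because G10 4->1; C10 36->9; new result 9.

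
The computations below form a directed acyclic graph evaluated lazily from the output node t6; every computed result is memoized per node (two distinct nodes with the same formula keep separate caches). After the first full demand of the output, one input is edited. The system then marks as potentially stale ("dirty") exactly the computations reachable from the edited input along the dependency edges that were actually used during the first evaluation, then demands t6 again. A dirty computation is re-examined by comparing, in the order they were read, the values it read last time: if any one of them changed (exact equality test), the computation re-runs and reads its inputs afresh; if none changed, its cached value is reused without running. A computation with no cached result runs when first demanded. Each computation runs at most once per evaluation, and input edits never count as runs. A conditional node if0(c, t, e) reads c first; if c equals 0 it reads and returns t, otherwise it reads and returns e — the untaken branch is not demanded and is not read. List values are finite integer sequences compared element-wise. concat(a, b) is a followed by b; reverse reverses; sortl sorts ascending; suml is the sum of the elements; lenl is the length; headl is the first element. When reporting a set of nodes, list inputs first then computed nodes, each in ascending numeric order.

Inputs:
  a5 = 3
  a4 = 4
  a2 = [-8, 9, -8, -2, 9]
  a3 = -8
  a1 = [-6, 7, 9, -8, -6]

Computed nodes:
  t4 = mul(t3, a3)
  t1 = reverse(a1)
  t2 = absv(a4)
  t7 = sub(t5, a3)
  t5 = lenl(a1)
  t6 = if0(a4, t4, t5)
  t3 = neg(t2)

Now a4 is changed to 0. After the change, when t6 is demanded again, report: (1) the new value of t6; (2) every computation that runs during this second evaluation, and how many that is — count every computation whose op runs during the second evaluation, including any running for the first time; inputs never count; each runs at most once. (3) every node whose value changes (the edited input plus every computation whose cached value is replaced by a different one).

Demanding t6 again yields 0.
4 computations run: t2, t3, t4, t6.
The nodes whose values change: a4, t6.
Note the branch switch — t2, t3, t4 had no cache and run now for the first time.

First demand of the output computes:
  t5 = lenl([-6, 7, 9, -8, -6]) = 5
  t6 = if0(a4=4 -> else branch t5) = 5

After the edit, cleaning proceeds:
  t2: had never run; runs now, result 0.
  t3: had never run; runs now, result 0.
  t4: had never run; runs now, result 0.
  t6: a read changed (a4 4->0) — executes, giving 0.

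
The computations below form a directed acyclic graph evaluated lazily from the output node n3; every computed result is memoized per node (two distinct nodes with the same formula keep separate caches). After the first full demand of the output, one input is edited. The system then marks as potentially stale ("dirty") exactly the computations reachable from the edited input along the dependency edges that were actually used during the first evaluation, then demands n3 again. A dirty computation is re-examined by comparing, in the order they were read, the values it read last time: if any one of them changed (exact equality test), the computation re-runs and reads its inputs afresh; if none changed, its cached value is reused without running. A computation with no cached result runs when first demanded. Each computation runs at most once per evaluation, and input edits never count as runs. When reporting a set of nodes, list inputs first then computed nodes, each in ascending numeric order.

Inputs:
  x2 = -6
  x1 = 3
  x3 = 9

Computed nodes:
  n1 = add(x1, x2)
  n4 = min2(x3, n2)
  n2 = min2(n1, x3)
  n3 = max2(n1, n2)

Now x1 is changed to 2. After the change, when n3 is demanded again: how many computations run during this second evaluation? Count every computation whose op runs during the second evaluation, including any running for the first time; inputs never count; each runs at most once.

First demand of the output computes:
  n1 = add(3, -6) = -3
  n2 = min2(-3, 9) = -3
  n3 = max2(-3, -3) = -3

After the edit, cleaning proceeds:
  n1: a read changed (x1 3->2) — executes, giving -4.
  n2: a read changed (n1 -3->-4) — executes, giving -4.
  n3: a read changed (n1 -3->-4; n2 -3->-4) — executes, giving -4.

3 computations run: n1, n2, n3.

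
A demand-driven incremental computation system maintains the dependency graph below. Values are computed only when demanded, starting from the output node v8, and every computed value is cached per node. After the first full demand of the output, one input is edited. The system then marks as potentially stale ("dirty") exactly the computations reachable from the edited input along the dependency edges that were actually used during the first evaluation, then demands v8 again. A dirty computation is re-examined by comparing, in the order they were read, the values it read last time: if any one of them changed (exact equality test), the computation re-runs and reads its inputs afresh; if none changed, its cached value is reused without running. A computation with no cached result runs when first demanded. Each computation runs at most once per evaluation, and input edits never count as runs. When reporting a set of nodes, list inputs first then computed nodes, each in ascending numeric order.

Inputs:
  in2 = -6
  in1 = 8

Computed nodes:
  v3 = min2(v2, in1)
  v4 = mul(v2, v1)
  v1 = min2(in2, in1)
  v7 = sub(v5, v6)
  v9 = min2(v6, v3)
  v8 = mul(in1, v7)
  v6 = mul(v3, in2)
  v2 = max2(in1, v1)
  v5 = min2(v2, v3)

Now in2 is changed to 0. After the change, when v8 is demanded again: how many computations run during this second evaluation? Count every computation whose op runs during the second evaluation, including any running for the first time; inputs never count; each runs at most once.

Computations that run: v1, v2, v6, v7, v8 — 5 in total.
Key observation: the cutoff stops propagation at v3 — its inputs' values are unchanged, so it reuses its cache.

First evaluation (everything demanded from the output):
  v1 = min2(-6, 8) = -6
  v2 = max2(8, -6) = 8
  v3 = min2(8, 8) = 8
  v5 = min2(8, 8) = 8
  v6 = mul(8, -6) = -48
  v7 = sub(8, -48) = 56
  v8 = mul(8, 56) = 448

Propagation after the edit:
  v1: runs — in2 -6->0; result 0.
  v2: runs — v1 -6->0; result 8 (same value as before).
  v3: checked — values it read are unchanged (v2 unchanged, in1 unchanged); reused cached 8 without running.
  v5: checked — values it read are unchanged (v2 unchanged, v3 unchanged); reused cached 8 without running.
  v6: runs — in2 -6->0; result 0.
  v7: runs — v6 -48->0; result 8.
  v8: runs — v7 56->8; result 64.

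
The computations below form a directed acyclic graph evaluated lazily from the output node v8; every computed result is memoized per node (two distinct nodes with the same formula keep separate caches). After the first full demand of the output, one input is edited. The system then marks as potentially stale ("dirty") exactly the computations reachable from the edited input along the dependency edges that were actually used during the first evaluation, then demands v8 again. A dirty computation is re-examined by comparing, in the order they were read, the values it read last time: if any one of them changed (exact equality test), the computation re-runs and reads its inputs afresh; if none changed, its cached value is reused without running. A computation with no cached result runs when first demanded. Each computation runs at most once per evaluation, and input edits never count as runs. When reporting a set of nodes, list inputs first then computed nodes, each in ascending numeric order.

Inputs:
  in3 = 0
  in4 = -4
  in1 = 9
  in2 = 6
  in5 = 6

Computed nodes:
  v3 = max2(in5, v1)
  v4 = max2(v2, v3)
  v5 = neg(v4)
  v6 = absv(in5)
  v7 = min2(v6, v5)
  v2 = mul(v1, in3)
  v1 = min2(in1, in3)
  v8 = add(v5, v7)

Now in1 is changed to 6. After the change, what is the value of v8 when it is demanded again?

First demand of the output computes:
  v1 = min2(9, 0) = 0
  v2 = mul(0, 0) = 0
  v3 = max2(6, 0) = 6
  v4 = max2(0, 6) = 6
  v5 = neg(6) = -6
  v6 = absv(6) = 6
  v7 = min2(6, -6) = -6
  v8 = add(-6, -6) = -12

After the edit, cleaning proceeds:
  v1: a read changed (in1 9->6) — executes, giving 0 — identical to its old value.
  v2: dirty, but its reads are unchanged (v1 unchanged, in3 unchanged); cached 0 stands.
  v3: dirty, but its reads are unchanged (in5 unchanged, v1 unchanged); cached 6 stands.
  v4: dirty, but its reads are unchanged (v2 unchanged, v3 unchanged); cached 6 stands.
  v5: dirty, but its reads are unchanged (v4 unchanged); cached -6 stands.
  v7: dirty, but its reads are unchanged (v6 unchanged, v5 unchanged); cached -6 stands.
  v8: dirty, but its reads are unchanged (v5 unchanged, v7 unchanged); cached -12 stands.

Note the absorption at v1: it re-runs yet its value is the same, leaving the output's value untouched.

Demanding v8 again yields -12.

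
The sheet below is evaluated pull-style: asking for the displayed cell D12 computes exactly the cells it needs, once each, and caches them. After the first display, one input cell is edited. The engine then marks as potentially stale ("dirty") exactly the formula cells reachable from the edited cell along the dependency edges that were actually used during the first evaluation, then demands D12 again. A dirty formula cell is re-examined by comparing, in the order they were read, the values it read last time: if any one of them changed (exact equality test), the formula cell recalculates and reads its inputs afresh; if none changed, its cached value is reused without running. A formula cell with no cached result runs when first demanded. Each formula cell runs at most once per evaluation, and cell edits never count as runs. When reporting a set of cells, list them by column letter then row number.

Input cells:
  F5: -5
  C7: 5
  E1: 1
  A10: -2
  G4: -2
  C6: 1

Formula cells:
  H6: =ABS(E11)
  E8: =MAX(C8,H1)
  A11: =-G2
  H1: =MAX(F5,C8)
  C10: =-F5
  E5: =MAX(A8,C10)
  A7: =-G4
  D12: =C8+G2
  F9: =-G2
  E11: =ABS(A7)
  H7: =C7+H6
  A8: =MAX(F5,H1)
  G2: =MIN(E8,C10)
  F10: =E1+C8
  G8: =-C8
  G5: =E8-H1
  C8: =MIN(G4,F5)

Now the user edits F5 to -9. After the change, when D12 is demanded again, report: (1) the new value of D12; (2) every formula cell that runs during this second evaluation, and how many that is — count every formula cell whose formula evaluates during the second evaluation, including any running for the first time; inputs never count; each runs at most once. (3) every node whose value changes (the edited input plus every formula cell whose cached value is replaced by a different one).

Demanding D12 again yields -18.
6 formula cells run: C8, C10, D12, E8, G2, H1.
The nodes whose values change: C8, C10, D12, E8, F5, G2, H1.

First demand of the output computes:
  C8 = MIN(-2, -5) = -5
  C10 = -(-5) = 5
  H1 = MAX(-5, -5) = -5
  E8 = MAX(-5, -5) = -5
  G2 = MIN(-5, 5) = -5
  D12 = -5 + -5 = -10

After the edit, cleaning proceeds:
  C8: a read changed (F5 -5->-9) — executes, giving -9.
  C10: a read changed (F5 -5->-9) — executes, giving 9.
  H1: a read changed (F5 -5->-9; C8 -5->-9) — executes, giving -9.
  E8: a read changed (C8 -5->-9; H1 -5->-9) — executes, giving -9.
  G2: a read changed (E8 -5->-9; C10 5->9) — executes, giving -9.
  D12: a read changed (C8 -5->-9; G2 -5->-9) — executes, giving -18.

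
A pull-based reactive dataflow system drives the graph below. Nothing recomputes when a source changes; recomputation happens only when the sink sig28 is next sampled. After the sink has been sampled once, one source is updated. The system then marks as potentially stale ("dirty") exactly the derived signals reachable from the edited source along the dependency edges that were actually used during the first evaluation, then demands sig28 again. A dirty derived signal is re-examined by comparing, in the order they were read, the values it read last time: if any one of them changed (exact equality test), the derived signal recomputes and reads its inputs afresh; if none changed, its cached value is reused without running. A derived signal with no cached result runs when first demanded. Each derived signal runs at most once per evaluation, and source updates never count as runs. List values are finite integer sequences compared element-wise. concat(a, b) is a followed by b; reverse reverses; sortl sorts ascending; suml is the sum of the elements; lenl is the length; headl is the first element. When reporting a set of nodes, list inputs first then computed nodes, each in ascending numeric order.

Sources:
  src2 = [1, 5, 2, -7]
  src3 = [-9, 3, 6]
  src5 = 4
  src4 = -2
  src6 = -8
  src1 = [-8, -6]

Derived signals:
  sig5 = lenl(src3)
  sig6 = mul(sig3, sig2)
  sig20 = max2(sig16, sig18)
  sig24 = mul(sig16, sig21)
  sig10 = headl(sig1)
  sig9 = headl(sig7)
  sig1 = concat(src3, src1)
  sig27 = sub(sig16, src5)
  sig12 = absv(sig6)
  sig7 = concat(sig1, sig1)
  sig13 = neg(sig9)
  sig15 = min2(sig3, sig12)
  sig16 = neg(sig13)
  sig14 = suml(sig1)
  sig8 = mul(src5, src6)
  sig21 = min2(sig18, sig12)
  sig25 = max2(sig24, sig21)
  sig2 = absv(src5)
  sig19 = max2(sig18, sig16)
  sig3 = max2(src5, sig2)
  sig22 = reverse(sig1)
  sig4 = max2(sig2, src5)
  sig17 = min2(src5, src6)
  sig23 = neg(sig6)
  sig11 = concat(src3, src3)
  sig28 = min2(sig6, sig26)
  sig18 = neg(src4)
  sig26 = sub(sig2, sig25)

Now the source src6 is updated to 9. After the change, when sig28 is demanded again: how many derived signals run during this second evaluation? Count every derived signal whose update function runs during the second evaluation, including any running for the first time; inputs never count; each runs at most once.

Derived signals that run: none — 0 in total.
Key observation: src6 is never demanded by the output, so the edit triggers no recomputation at all.

First evaluation (everything demanded from the output):
  sig1 = concat([-9, 3, 6], [-8, -6]) = [-9, 3, 6, -8, -6]
  sig2 = absv(4) = 4
  sig3 = max2(4, 4) = 4
  sig6 = mul(4, 4) = 16
  sig7 = concat([-9, 3, 6, -8, -6], [-9, 3, 6, -8, -6]) = [-9, 3, 6, -8, -6, -9, 3, 6, -8, -6]
  sig9 = headl([-9, 3, 6, -8, -6, -9, 3, 6, -8, -6]) = -9
  sig12 = absv(16) = 16
  sig13 = neg(-9) = 9
  sig16 = neg(9) = -9
  sig18 = neg(-2) = 2
  sig21 = min2(2, 16) = 2
  sig24 = mul(-9, 2) = -18
  sig25 = max2(-18, 2) = 2
  sig26 = sub(4, 2) = 2
  sig28 = min2(16, 2) = 2

Propagation after the edit:
  src6 feeds no computation that the output demands — nothing is marked dirty and nothing runs.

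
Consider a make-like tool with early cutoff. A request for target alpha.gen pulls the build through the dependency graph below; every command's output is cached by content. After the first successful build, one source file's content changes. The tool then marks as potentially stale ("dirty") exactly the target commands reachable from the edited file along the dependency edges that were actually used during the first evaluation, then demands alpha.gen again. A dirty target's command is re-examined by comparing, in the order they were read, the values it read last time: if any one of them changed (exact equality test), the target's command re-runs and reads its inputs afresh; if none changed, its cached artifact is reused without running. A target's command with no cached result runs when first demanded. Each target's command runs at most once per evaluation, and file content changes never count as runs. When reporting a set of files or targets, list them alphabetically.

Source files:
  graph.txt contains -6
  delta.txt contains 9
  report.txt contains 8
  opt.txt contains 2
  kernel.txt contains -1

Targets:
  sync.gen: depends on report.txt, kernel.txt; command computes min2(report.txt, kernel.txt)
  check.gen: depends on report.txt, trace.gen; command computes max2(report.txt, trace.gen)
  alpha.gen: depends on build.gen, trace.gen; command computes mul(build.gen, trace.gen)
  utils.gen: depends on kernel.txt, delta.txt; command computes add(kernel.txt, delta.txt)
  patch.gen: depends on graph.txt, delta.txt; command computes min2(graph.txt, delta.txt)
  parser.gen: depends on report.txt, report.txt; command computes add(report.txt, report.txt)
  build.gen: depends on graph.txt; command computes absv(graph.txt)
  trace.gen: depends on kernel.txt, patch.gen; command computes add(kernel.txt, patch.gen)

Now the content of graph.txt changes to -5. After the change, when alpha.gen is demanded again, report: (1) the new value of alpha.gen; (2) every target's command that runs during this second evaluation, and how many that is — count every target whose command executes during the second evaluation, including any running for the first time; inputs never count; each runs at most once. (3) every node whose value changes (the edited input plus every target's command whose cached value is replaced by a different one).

Demanding alpha.gen again yields -30.
4 target commands run: alpha.gen, build.gen, patch.gen, trace.gen.
The nodes whose values change: alpha.gen, build.gen, graph.txt, patch.gen, trace.gen.

First demand of the output computes:
  build.gen = absv(-6) = 6
  patch.gen = min2(-6, 9) = -6
  trace.gen = add(-1, -6) = -7
  alpha.gen = mul(6, -7) = -42

After the edit, cleaning proceeds:
  build.gen: a read changed (graph.txt -6->-5) — executes, giving 5.
  patch.gen: a read changed (graph.txt -6->-5) — executes, giving -5.
  trace.gen: a read changed (patch.gen -6->-5) — executes, giving -6.
  alpha.gen: a read changed (build.gen 6->5; trace.gen -7->-6) — executes, giving -30.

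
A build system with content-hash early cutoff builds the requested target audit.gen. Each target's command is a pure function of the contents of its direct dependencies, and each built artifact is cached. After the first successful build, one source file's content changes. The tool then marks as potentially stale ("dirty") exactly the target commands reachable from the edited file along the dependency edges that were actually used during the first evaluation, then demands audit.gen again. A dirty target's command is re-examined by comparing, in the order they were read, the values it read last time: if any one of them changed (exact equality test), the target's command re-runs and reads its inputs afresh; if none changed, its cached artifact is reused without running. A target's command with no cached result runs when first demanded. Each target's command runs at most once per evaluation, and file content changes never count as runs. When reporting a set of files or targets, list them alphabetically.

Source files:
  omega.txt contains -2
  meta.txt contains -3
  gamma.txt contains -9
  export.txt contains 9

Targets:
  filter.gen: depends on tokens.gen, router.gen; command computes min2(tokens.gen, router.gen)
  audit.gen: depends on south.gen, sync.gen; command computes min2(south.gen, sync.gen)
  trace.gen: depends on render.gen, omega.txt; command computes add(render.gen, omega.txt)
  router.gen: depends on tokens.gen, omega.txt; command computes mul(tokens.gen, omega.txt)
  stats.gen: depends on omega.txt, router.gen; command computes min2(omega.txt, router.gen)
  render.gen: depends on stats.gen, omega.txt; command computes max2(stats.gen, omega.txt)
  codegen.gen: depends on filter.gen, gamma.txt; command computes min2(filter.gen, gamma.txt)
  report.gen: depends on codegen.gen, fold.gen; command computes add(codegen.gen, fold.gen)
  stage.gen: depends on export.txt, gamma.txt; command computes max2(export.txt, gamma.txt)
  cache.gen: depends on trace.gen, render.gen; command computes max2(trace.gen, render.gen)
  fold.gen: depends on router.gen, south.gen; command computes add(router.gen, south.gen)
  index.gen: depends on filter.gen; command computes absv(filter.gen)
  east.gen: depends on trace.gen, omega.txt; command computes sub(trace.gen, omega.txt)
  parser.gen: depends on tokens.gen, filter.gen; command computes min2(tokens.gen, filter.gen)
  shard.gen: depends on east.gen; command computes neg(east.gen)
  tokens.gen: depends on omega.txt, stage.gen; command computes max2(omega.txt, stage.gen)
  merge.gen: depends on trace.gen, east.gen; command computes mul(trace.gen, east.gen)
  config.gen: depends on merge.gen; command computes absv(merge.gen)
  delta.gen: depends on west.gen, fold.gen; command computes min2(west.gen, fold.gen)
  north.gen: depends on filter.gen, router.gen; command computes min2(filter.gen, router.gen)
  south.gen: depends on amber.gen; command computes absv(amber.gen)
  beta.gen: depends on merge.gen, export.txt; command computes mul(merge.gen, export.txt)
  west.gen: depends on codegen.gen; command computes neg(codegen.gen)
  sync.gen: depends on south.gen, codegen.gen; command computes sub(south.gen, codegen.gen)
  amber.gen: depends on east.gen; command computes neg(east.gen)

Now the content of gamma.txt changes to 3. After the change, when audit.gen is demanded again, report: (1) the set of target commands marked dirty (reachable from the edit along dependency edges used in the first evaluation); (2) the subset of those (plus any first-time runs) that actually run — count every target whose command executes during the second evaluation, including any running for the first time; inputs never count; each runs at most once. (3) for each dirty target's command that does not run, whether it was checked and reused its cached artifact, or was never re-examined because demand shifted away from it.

First evaluation (everything demanded from the output):
  stage.gen = max2(9, -9) = 9
  tokens.gen = max2(-2, 9) = 9
  router.gen = mul(9, -2) = -18
  filter.gen = min2(9, -18) = -18
  codegen.gen = min2(-18, -9) = -18
  stats.gen = min2(-2, -18) = -18
  render.gen = max2(-18, -2) = -2
  trace.gen = add(-2, -2) = -4
  east.gen = sub(-4, -2) = -2
  amber.gen = neg(-2) = 2
  south.gen = absv(2) = 2
  sync.gen = sub(2, -18) = 20
  audit.gen = min2(2, 20) = 2

Propagation after the edit:
  stage.gen: runs — gamma.txt -9->3; result 9 (same value as before).
  tokens.gen: checked — values it read are unchanged (omega.txt unchanged, stage.gen unchanged); reused cached 9 without running.
  router.gen: checked — values it read are unchanged (tokens.gen unchanged, omega.txt unchanged); reused cached -18 without running.
  filter.gen: checked — values it read are unchanged (tokens.gen unchanged, router.gen unchanged); reused cached -18 without running.
  codegen.gen: runs — gamma.txt -9->3; result -18 (same value as before).
  stats.gen: checked — values it read are unchanged (omega.txt unchanged, router.gen unchanged); reused cached -18 without running.
  render.gen: checked — values it read are unchanged (stats.gen unchanged, omega.txt unchanged); reused cached -2 without running.
  trace.gen: checked — values it read are unchanged (render.gen unchanged, omega.txt unchanged); reused cached -4 without running.
  east.gen: checked — values it read are unchanged (trace.gen unchanged, omega.txt unchanged); reused cached -2 without running.
  amber.gen: checked — values it read are unchanged (east.gen unchanged); reused cached 2 without running.
  south.gen: checked — values it read are unchanged (amber.gen unchanged); reused cached 2 without running.
  sync.gen: checked — values it read are unchanged (south.gen unchanged, codegen.gen unchanged); reused cached 20 without running.
  audit.gen: checked — values it read are unchanged (south.gen unchanged, sync.gen unchanged); reused cached 2 without running.

Key observation: the cutoff stops propagation at tokens.gen — its inputs' values are unchanged, so it reuses its cache.

Marked dirty: amber.gen, audit.gen, codegen.gen, east.gen, filter.gen, render.gen, router.gen, south.gen, stage.gen, stats.gen, sync.gen, tokens.gen, trace.gen.
Target commands that run: codegen.gen, stage.gen — 2 in total.
Checked but reused from cache: amber.gen, audit.gen, east.gen, filter.gen, render.gen, router.gen, south.gen, stats.gen, sync.gen, tokens.gen, trace.gen.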